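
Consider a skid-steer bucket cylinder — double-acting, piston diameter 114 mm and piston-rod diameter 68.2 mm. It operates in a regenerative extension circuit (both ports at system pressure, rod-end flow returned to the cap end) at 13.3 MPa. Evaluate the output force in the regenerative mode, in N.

F ≈ 48600 N

With equal pressure on both faces, forces on the annular region cancel; the net push is pressure × rod cross-section.
Rod cross-section A_rod = π/4 × (68.2 mm)² = 3653 mm^2
F = P × A_rod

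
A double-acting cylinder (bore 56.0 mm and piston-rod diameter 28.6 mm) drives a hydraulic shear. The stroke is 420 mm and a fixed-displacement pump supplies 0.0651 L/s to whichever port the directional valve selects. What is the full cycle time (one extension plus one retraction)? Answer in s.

Cap-side area A_cap = π/4 × (56.0 mm)² = 2463 mm^2
Rod-side annular area A_ann = π/4 × (56.0² − 28.6²) = 1821 mm^2
t_ext = A_cap·L/Q = 15.89 s
t_ret = A_ann·L/Q = 11.75 s
t_cycle = t_ext + t_ret

t ≈ 27.6 s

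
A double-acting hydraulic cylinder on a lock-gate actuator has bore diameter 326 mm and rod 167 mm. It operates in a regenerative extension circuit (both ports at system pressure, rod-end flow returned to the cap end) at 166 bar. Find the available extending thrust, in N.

F ≈ 3.64e5 N

With equal pressure on both faces, forces on the annular region cancel; the net push is pressure × rod cross-section.
Rod cross-section A_rod = π/4 × (167 mm)² = 21900 mm^2
F = P × A_rod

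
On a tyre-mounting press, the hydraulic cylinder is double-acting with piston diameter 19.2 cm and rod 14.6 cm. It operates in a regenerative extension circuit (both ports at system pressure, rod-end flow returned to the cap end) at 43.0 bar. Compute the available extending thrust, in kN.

F ≈ 72.0 kN

With equal pressure on both faces, forces on the annular region cancel; the net push is pressure × rod cross-section.
Rod cross-section A_rod = π/4 × (14.6 cm)² = 167.4 cm^2
F = P × A_rod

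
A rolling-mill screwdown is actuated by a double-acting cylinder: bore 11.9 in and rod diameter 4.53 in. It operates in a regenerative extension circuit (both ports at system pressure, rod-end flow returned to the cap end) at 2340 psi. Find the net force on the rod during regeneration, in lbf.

F ≈ 37700 lbf

With equal pressure on both faces, forces on the annular region cancel; the net push is pressure × rod cross-section.
Rod cross-section A_rod = π/4 × (4.53 in)² = 16.12 in^2
F = P × A_rod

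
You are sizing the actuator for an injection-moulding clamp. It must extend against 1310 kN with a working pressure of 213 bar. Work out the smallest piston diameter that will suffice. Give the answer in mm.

D ≈ 280 mm

Extension force acts on the full piston face: F = P × (π/4)D².
D = √(4F / (πP)) = √(4 × 1310 kN / (π × 213 bar))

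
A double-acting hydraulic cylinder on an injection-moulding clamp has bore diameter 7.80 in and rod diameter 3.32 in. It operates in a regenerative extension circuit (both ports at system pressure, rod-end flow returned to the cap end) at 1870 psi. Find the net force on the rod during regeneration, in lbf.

With equal pressure on both faces, forces on the annular region cancel; the net push is pressure × rod cross-section.
Rod cross-section A_rod = π/4 × (3.32 in)² = 8.657 in^2
F = P × A_rod

F ≈ 16200 lbf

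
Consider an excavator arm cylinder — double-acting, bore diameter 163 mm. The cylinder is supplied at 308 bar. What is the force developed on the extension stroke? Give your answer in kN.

F ≈ 643 kN

Cap-side area A_cap = π/4 × (163 mm)² = 20870 mm^2
F = P × A_cap = 308 bar × A_cap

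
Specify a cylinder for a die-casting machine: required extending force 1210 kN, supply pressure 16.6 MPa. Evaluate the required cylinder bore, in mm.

D ≈ 305 mm

Extension force acts on the full piston face: F = P × (π/4)D².
D = √(4F / (πP)) = √(4 × 1210 kN / (π × 16.6 MPa))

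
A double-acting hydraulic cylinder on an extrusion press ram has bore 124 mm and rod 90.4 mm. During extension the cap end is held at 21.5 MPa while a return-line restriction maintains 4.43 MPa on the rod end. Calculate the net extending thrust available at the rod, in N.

F ≈ 2.35e5 N

Cap-side area A_cap = π/4 × (124 mm)² = 12080 mm^2
Rod-side annular area A_ann = π/4 × (124² − 90.4²) = 5658 mm^2
Net thrust = P_cap·A_cap − P_rod·A_ann = 2.596e5 N − 25060 N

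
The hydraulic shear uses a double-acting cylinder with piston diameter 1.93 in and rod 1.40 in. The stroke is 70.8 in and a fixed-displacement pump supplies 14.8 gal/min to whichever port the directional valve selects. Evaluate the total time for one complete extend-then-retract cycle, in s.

t ≈ 5.36 s

Cap-side area A_cap = π/4 × (1.93 in)² = 2.926 in^2
Rod-side annular area A_ann = π/4 × (1.93² − 1.40²) = 1.386 in^2
t_ext = A_cap·L/Q = 3.635 s
t_ret = A_ann·L/Q = 1.722 s
t_cycle = t_ext + t_ret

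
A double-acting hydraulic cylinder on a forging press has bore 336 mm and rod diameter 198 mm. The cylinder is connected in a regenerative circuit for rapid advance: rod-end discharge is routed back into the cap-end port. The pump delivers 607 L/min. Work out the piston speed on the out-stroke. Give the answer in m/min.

In regeneration the rod-end outflow joins the pump flow into the cap end, so the net volume the pump must supply per unit advance equals the rod cross-section area.
Rod cross-section A_rod = π/4 × (198 mm)² = 30790 mm^2
v = Q_pump / A_rod

v ≈ 19.7 m/min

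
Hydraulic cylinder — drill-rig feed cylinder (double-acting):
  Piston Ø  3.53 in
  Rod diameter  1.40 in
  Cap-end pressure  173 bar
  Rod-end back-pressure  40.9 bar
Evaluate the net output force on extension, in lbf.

Cap-side area A_cap = π/4 × (3.53 in)² = 9.787 in^2
Rod-side annular area A_ann = π/4 × (3.53² − 1.40²) = 8.247 in^2
Net thrust = P_cap·A_cap − P_rod·A_ann = 24560 lbf − 4892 lbf

F ≈ 19700 lbf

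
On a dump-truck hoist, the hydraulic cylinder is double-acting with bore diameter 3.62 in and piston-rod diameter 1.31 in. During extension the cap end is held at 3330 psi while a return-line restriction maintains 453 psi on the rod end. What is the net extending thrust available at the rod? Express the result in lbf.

F ≈ 30200 lbf

Cap-side area A_cap = π/4 × (3.62 in)² = 10.29 in^2
Rod-side annular area A_ann = π/4 × (3.62² − 1.31²) = 8.944 in^2
Net thrust = P_cap·A_cap − P_rod·A_ann = 34270 lbf − 4052 lbf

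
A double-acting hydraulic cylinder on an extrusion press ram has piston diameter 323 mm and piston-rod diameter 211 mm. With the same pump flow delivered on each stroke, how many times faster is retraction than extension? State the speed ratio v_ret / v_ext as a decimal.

Cap-side area A_cap = π/4 × (323 mm)² = 81940 mm^2
Rod-side annular area A_ann = π/4 × (323² − 211²) = 46970 mm^2
For equal Q, v ∝ 1/A, so v_ret/v_ext = A_cap/A_ann.

v_ret/v_ext ≈ 1.74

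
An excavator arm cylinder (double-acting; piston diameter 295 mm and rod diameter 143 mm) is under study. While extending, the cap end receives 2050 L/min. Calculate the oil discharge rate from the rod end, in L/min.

Q_out ≈ 1570 L/min

Cap-side area A_cap = π/4 × (295 mm)² = 68350 mm^2
Rod-side annular area A_ann = π/4 × (295² − 143²) = 52290 mm^2
Piston speed v = Q_in/A_cap; rod-end outflow Q_out = v × A_ann = Q_in × A_ann/A_cap.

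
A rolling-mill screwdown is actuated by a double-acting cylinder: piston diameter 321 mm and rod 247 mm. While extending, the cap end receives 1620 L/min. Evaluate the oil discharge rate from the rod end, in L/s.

Cap-side area A_cap = π/4 × (321 mm)² = 80930 mm^2
Rod-side annular area A_ann = π/4 × (321² − 247²) = 33010 mm^2
Piston speed v = Q_in/A_cap; rod-end outflow Q_out = v × A_ann = Q_in × A_ann/A_cap.

Q_out ≈ 11.0 L/s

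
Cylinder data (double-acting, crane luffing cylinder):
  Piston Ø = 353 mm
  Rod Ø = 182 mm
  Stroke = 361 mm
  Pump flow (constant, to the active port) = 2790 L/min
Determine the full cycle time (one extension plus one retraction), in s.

Cap-side area A_cap = π/4 × (353 mm)² = 97870 mm^2
Rod-side annular area A_ann = π/4 × (353² − 182²) = 71850 mm^2
t_ext = A_cap·L/Q = 0.7598 s
t_ret = A_ann·L/Q = 0.5578 s
t_cycle = t_ext + t_ret

t ≈ 1.32 s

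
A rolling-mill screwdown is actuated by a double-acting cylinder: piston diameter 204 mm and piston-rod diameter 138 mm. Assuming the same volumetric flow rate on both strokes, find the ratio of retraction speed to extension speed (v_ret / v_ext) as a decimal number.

Cap-side area A_cap = π/4 × (204 mm)² = 32690 mm^2
Rod-side annular area A_ann = π/4 × (204² − 138²) = 17730 mm^2
For equal Q, v ∝ 1/A, so v_ret/v_ext = A_cap/A_ann.

v_ret/v_ext ≈ 1.84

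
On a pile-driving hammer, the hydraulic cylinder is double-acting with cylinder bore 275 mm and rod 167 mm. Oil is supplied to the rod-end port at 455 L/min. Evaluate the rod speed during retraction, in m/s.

v ≈ 0.202 m/s

Rod-side annular area A_ann = π/4 × (275² − 167²) = 37490 mm^2
Flow into the rod-end port fills the annular volume.
v = Q / A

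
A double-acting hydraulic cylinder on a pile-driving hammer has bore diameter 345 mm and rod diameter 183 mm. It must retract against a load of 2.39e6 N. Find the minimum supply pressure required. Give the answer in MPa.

Rod-side annular area A_ann = π/4 × (345² − 183²) = 67180 mm^2
Retraction: pressure acts on the annular area.
P = F / A = 2.39e6 N / A

P ≈ 35.6 MPa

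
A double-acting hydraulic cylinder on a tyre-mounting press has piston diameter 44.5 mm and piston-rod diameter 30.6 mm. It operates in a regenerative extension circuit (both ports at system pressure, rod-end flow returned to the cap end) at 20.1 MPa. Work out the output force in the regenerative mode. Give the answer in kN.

With equal pressure on both faces, forces on the annular region cancel; the net push is pressure × rod cross-section.
Rod cross-section A_rod = π/4 × (30.6 mm)² = 735.4 mm^2
F = P × A_rod

F ≈ 14.8 kN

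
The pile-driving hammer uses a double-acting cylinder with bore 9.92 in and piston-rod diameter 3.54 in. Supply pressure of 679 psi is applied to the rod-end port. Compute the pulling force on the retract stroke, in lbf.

F ≈ 45800 lbf

Rod-side annular area A_ann = π/4 × (9.92² − 3.54²) = 67.45 in^2
On retraction the pressure acts on the annular area (bore minus rod).
F = P × A_ann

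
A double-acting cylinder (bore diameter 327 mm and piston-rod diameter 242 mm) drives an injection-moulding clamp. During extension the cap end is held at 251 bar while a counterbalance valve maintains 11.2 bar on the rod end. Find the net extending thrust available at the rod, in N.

F ≈ 2.07e6 N

Cap-side area A_cap = π/4 × (327 mm)² = 83980 mm^2
Rod-side annular area A_ann = π/4 × (327² − 242²) = 37990 mm^2
Net thrust = P_cap·A_cap − P_rod·A_ann = 2.108e6 N − 42540 N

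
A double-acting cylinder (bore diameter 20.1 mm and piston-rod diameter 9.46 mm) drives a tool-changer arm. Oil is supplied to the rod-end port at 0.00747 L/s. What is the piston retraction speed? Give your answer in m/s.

v ≈ 0.0302 m/s

Rod-side annular area A_ann = π/4 × (20.1² − 9.46²) = 247.0 mm^2
Flow into the rod-end port fills the annular volume.
v = Q / A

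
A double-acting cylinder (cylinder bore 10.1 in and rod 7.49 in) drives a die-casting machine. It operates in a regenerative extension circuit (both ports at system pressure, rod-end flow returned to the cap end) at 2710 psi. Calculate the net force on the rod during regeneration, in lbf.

F ≈ 1.19e5 lbf

With equal pressure on both faces, forces on the annular region cancel; the net push is pressure × rod cross-section.
Rod cross-section A_rod = π/4 × (7.49 in)² = 44.06 in^2
F = P × A_rod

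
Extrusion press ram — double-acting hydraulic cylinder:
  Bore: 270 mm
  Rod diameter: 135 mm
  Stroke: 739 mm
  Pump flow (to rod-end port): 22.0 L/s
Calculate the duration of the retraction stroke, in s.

t ≈ 1.44 s

Rod-side annular area A_ann = π/4 × (270² − 135²) = 42940 mm^2
Swept volume V = A × L; t = V / Q = A·L / Q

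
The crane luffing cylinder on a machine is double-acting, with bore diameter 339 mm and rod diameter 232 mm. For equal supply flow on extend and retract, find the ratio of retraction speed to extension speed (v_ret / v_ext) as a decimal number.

v_ret/v_ext ≈ 1.88

Cap-side area A_cap = π/4 × (339 mm)² = 90260 mm^2
Rod-side annular area A_ann = π/4 × (339² − 232²) = 47990 mm^2
For equal Q, v ∝ 1/A, so v_ret/v_ext = A_cap/A_ann.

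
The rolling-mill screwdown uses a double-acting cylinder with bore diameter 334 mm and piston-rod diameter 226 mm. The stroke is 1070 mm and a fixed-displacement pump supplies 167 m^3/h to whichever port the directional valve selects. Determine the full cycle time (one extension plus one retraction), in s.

Cap-side area A_cap = π/4 × (334 mm)² = 87620 mm^2
Rod-side annular area A_ann = π/4 × (334² − 226²) = 47500 mm^2
t_ext = A_cap·L/Q = 2.021 s
t_ret = A_ann·L/Q = 1.096 s
t_cycle = t_ext + t_ret

t ≈ 3.12 s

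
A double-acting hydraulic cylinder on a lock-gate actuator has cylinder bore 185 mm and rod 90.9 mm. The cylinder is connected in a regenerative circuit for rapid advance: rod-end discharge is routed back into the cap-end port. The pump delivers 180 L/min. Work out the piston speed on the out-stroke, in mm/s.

v ≈ 462 mm/s

In regeneration the rod-end outflow joins the pump flow into the cap end, so the net volume the pump must supply per unit advance equals the rod cross-section area.
Rod cross-section A_rod = π/4 × (90.9 mm)² = 6490 mm^2
v = Q_pump / A_rod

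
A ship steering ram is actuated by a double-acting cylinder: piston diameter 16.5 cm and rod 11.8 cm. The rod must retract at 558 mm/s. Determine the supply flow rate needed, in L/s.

Q ≈ 5.83 L/s

Rod-side annular area A_ann = π/4 × (16.5² − 11.8²) = 104.5 cm^2
Q = A × v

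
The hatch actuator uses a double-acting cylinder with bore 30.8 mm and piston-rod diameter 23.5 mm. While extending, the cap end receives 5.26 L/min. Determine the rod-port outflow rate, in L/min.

Cap-side area A_cap = π/4 × (30.8 mm)² = 745.1 mm^2
Rod-side annular area A_ann = π/4 × (30.8² − 23.5²) = 311.3 mm^2
Piston speed v = Q_in/A_cap; rod-end outflow Q_out = v × A_ann = Q_in × A_ann/A_cap.

Q_out ≈ 2.20 L/min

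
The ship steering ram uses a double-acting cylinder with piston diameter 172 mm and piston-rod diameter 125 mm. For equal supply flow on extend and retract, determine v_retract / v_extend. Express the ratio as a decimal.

v_ret/v_ext ≈ 2.12

Cap-side area A_cap = π/4 × (172 mm)² = 23240 mm^2
Rod-side annular area A_ann = π/4 × (172² − 125²) = 10960 mm^2
For equal Q, v ∝ 1/A, so v_ret/v_ext = A_cap/A_ann.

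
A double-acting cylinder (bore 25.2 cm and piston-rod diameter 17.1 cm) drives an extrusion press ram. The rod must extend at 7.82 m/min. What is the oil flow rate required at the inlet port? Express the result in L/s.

Cap-side area A_cap = π/4 × (25.2 cm)² = 498.8 cm^2
Q = A × v

Q ≈ 6.50 L/s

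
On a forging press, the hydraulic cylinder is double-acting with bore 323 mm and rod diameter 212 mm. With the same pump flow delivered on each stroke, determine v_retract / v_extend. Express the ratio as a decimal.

Cap-side area A_cap = π/4 × (323 mm)² = 81940 mm^2
Rod-side annular area A_ann = π/4 × (323² − 212²) = 46640 mm^2
For equal Q, v ∝ 1/A, so v_ret/v_ext = A_cap/A_ann.

v_ret/v_ext ≈ 1.76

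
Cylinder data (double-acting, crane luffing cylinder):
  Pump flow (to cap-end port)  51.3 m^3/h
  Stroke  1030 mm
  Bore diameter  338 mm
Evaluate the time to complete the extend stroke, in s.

t ≈ 6.49 s

Cap-side area A_cap = π/4 × (338 mm)² = 89730 mm^2
Swept volume V = A × L; t = V / Q = A·L / Q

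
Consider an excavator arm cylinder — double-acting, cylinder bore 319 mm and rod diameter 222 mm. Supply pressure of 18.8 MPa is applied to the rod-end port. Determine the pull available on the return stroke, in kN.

F ≈ 775 kN

Rod-side annular area A_ann = π/4 × (319² − 222²) = 41220 mm^2
On retraction the pressure acts on the annular area (bore minus rod).
F = P × A_ann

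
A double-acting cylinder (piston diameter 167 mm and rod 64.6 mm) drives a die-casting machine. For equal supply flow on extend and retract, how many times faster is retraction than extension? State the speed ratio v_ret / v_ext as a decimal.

Cap-side area A_cap = π/4 × (167 mm)² = 21900 mm^2
Rod-side annular area A_ann = π/4 × (167² − 64.6²) = 18630 mm^2
For equal Q, v ∝ 1/A, so v_ret/v_ext = A_cap/A_ann.

v_ret/v_ext ≈ 1.18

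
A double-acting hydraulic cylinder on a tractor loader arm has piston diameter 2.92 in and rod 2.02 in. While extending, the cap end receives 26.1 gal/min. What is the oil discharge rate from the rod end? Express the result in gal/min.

Cap-side area A_cap = π/4 × (2.92 in)² = 6.697 in^2
Rod-side annular area A_ann = π/4 × (2.92² − 2.02²) = 3.492 in^2
Piston speed v = Q_in/A_cap; rod-end outflow Q_out = v × A_ann = Q_in × A_ann/A_cap.

Q_out ≈ 13.6 gal/min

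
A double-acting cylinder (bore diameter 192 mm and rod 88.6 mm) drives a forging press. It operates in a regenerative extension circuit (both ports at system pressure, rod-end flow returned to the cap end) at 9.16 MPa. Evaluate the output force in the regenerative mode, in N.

F ≈ 56500 N

With equal pressure on both faces, forces on the annular region cancel; the net push is pressure × rod cross-section.
Rod cross-section A_rod = π/4 × (88.6 mm)² = 6165 mm^2
F = P × A_rod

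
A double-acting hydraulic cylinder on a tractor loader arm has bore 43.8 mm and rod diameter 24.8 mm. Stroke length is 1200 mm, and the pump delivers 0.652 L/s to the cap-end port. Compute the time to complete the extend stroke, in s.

t ≈ 2.77 s

Cap-side area A_cap = π/4 × (43.8 mm)² = 1507 mm^2
Swept volume V = A × L; t = V / Q = A·L / Q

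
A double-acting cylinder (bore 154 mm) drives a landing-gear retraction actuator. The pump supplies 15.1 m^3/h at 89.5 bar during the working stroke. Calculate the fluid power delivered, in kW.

Hydraulic power = P × Q

W ≈ 37.5 kW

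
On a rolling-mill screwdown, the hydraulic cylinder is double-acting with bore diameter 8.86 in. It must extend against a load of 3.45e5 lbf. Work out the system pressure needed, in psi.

P ≈ 5600 psi

Cap-side area A_cap = π/4 × (8.86 in)² = 61.65 in^2
P = F / A = 3.45e5 lbf / A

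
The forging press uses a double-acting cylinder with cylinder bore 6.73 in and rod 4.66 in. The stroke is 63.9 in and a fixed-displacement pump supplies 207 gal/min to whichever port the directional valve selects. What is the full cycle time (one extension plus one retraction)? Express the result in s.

t ≈ 4.34 s

Cap-side area A_cap = π/4 × (6.73 in)² = 35.57 in^2
Rod-side annular area A_ann = π/4 × (6.73² − 4.66²) = 18.52 in^2
t_ext = A_cap·L/Q = 2.852 s
t_ret = A_ann·L/Q = 1.485 s
t_cycle = t_ext + t_ret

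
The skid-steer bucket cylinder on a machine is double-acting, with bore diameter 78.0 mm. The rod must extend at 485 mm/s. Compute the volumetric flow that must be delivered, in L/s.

Cap-side area A_cap = π/4 × (78.0 mm)² = 4778 mm^2
Q = A × v

Q ≈ 2.32 L/s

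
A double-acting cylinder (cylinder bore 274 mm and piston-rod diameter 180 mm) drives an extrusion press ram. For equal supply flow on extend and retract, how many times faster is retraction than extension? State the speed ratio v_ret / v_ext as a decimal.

Cap-side area A_cap = π/4 × (274 mm)² = 58960 mm^2
Rod-side annular area A_ann = π/4 × (274² − 180²) = 33520 mm^2
For equal Q, v ∝ 1/A, so v_ret/v_ext = A_cap/A_ann.

v_ret/v_ext ≈ 1.76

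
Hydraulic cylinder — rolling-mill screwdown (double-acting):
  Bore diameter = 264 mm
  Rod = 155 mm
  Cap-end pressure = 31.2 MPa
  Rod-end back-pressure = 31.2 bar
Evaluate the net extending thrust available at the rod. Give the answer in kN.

Cap-side area A_cap = π/4 × (264 mm)² = 54740 mm^2
Rod-side annular area A_ann = π/4 × (264² − 155²) = 35870 mm^2
Net thrust = P_cap·A_cap − P_rod·A_ann = 1708 kN − 111.9 kN

F ≈ 1600 kN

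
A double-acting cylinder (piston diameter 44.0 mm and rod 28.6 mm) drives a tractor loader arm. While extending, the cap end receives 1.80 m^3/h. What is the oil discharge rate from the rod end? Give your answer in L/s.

Q_out ≈ 0.289 L/s

Cap-side area A_cap = π/4 × (44.0 mm)² = 1521 mm^2
Rod-side annular area A_ann = π/4 × (44.0² − 28.6²) = 878.1 mm^2
Piston speed v = Q_in/A_cap; rod-end outflow Q_out = v × A_ann = Q_in × A_ann/A_cap.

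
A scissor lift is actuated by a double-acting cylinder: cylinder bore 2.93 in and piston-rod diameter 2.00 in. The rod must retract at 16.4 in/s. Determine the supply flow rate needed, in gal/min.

Q ≈ 15.3 gal/min

Rod-side annular area A_ann = π/4 × (2.93² − 2.00²) = 3.601 in^2
Q = A × v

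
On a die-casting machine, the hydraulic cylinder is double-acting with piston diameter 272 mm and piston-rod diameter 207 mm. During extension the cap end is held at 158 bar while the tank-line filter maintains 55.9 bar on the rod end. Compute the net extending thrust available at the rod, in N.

F ≈ 7.81e5 N

Cap-side area A_cap = π/4 × (272 mm)² = 58110 mm^2
Rod-side annular area A_ann = π/4 × (272² − 207²) = 24450 mm^2
Net thrust = P_cap·A_cap − P_rod·A_ann = 9.181e5 N − 1.367e5 N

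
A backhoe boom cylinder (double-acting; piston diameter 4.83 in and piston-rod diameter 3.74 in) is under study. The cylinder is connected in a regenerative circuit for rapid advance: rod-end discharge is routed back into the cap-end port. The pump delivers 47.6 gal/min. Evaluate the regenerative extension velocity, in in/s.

v ≈ 16.7 in/s

In regeneration the rod-end outflow joins the pump flow into the cap end, so the net volume the pump must supply per unit advance equals the rod cross-section area.
Rod cross-section A_rod = π/4 × (3.74 in)² = 10.99 in^2
v = Q_pump / A_rod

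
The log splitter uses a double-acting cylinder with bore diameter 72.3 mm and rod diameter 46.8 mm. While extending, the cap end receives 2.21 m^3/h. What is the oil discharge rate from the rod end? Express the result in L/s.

Cap-side area A_cap = π/4 × (72.3 mm)² = 4106 mm^2
Rod-side annular area A_ann = π/4 × (72.3² − 46.8²) = 2385 mm^2
Piston speed v = Q_in/A_cap; rod-end outflow Q_out = v × A_ann = Q_in × A_ann/A_cap.

Q_out ≈ 0.357 L/s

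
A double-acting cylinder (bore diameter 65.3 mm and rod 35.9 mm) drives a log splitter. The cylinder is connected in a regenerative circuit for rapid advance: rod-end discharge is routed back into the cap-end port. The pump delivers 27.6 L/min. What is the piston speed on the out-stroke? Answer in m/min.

In regeneration the rod-end outflow joins the pump flow into the cap end, so the net volume the pump must supply per unit advance equals the rod cross-section area.
Rod cross-section A_rod = π/4 × (35.9 mm)² = 1012 mm^2
v = Q_pump / A_rod

v ≈ 27.3 m/min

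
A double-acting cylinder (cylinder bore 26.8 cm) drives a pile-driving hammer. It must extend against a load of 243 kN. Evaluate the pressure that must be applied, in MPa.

Cap-side area A_cap = π/4 × (26.8 cm)² = 564.1 cm^2
P = F / A = 243 kN / A

P ≈ 4.31 MPa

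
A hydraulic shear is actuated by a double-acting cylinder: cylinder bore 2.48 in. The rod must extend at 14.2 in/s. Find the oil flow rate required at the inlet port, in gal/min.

Cap-side area A_cap = π/4 × (2.48 in)² = 4.831 in^2
Q = A × v

Q ≈ 17.8 gal/min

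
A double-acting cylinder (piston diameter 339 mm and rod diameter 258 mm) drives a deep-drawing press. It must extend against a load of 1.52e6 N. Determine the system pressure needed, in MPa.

P ≈ 16.8 MPa

Cap-side area A_cap = π/4 × (339 mm)² = 90260 mm^2
P = F / A = 1.52e6 N / A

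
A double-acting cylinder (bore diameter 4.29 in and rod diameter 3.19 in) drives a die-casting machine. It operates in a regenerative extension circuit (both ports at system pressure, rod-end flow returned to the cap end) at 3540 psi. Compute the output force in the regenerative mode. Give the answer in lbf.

F ≈ 28300 lbf

With equal pressure on both faces, forces on the annular region cancel; the net push is pressure × rod cross-section.
Rod cross-section A_rod = π/4 × (3.19 in)² = 7.992 in^2
F = P × A_rod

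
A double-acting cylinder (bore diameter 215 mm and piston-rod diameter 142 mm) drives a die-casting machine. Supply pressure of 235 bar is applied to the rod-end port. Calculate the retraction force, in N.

Rod-side annular area A_ann = π/4 × (215² − 142²) = 20470 mm^2
On retraction the pressure acts on the annular area (bore minus rod).
F = P × A_ann

F ≈ 4.81e5 N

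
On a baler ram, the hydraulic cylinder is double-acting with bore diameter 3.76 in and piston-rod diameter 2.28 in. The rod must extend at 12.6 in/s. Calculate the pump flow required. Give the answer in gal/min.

Q ≈ 36.3 gal/min

Cap-side area A_cap = π/4 × (3.76 in)² = 11.10 in^2
Q = A × v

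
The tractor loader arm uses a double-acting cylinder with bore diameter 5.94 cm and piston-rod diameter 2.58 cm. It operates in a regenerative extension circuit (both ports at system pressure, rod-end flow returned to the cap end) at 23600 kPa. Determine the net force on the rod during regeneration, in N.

F ≈ 12300 N

With equal pressure on both faces, forces on the annular region cancel; the net push is pressure × rod cross-section.
Rod cross-section A_rod = π/4 × (2.58 cm)² = 5.228 cm^2
F = P × A_rod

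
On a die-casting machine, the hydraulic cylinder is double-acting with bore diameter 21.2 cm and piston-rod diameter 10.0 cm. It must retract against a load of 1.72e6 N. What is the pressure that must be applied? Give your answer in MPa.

P ≈ 62.7 MPa

Rod-side annular area A_ann = π/4 × (21.2² − 10.0²) = 274.4 cm^2
Retraction: pressure acts on the annular area.
P = F / A = 1.72e6 N / A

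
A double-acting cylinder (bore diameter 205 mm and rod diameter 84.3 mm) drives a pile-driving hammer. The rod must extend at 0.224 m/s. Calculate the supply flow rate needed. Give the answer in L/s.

Q ≈ 7.39 L/s

Cap-side area A_cap = π/4 × (205 mm)² = 33010 mm^2
Q = A × v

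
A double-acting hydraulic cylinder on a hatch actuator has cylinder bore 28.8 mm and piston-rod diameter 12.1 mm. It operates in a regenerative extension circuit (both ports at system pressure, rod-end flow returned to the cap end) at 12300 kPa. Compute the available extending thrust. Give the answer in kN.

F ≈ 1.41 kN

With equal pressure on both faces, forces on the annular region cancel; the net push is pressure × rod cross-section.
Rod cross-section A_rod = π/4 × (12.1 mm)² = 115.0 mm^2
F = P × A_rod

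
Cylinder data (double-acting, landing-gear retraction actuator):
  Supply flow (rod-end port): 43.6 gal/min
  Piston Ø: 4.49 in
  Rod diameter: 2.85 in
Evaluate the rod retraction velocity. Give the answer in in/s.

v ≈ 17.8 in/s

Rod-side annular area A_ann = π/4 × (4.49² − 2.85²) = 9.454 in^2
Flow into the rod-end port fills the annular volume.
v = Q / A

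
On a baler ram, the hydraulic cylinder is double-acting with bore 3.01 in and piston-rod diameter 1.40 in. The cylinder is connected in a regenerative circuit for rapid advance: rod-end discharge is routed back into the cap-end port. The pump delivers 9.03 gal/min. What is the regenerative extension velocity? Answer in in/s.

In regeneration the rod-end outflow joins the pump flow into the cap end, so the net volume the pump must supply per unit advance equals the rod cross-section area.
Rod cross-section A_rod = π/4 × (1.40 in)² = 1.539 in^2
v = Q_pump / A_rod

v ≈ 22.6 in/s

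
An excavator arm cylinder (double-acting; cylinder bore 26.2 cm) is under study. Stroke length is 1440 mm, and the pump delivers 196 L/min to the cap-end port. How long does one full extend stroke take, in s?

Cap-side area A_cap = π/4 × (26.2 cm)² = 539.1 cm^2
Swept volume V = A × L; t = V / Q = A·L / Q

t ≈ 23.8 s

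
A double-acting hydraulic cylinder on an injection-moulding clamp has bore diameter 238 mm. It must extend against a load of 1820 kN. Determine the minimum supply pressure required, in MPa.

P ≈ 40.9 MPa

Cap-side area A_cap = π/4 × (238 mm)² = 44490 mm^2
P = F / A = 1820 kN / A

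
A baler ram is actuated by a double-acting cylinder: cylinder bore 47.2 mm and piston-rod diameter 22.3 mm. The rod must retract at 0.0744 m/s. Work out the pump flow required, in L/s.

Q ≈ 0.101 L/s

Rod-side annular area A_ann = π/4 × (47.2² − 22.3²) = 1359 mm^2
Q = A × v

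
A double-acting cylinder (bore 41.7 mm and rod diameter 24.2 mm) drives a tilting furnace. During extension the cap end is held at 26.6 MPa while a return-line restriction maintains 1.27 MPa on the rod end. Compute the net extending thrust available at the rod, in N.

F ≈ 35200 N

Cap-side area A_cap = π/4 × (41.7 mm)² = 1366 mm^2
Rod-side annular area A_ann = π/4 × (41.7² − 24.2²) = 905.8 mm^2
Net thrust = P_cap·A_cap − P_rod·A_ann = 36330 N − 1150 N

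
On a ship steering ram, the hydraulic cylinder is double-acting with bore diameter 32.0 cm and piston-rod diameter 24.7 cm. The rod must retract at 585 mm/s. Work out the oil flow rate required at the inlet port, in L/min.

Q ≈ 1140 L/min

Rod-side annular area A_ann = π/4 × (32.0² − 24.7²) = 325.1 cm^2
Q = A × v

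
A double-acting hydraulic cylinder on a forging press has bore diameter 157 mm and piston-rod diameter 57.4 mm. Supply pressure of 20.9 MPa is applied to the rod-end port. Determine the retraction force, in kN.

F ≈ 351 kN

Rod-side annular area A_ann = π/4 × (157² − 57.4²) = 16770 mm^2
On retraction the pressure acts on the annular area (bore minus rod).
F = P × A_ann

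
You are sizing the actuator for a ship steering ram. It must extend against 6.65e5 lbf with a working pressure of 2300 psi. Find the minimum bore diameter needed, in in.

Extension force acts on the full piston face: F = P × (π/4)D².
D = √(4F / (πP)) = √(4 × 6.65e5 lbf / (π × 2300 psi))

D ≈ 19.2 in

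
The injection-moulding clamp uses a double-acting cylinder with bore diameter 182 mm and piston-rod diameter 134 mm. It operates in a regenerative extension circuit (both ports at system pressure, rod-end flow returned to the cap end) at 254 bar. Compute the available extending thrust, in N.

F ≈ 3.58e5 N

With equal pressure on both faces, forces on the annular region cancel; the net push is pressure × rod cross-section.
Rod cross-section A_rod = π/4 × (134 mm)² = 14100 mm^2
F = P × A_rod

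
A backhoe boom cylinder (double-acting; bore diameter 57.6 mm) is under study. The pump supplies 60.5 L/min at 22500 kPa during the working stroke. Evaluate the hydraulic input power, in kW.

W ≈ 22.7 kW

Hydraulic power = P × Q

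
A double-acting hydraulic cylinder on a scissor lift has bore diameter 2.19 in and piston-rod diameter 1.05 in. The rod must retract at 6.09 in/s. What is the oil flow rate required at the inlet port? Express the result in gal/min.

Q ≈ 4.59 gal/min

Rod-side annular area A_ann = π/4 × (2.19² − 1.05²) = 2.901 in^2
Q = A × v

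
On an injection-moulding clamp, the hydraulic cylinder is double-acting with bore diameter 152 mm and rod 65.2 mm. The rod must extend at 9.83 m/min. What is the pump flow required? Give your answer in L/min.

Cap-side area A_cap = π/4 × (152 mm)² = 18150 mm^2
Q = A × v

Q ≈ 178 L/min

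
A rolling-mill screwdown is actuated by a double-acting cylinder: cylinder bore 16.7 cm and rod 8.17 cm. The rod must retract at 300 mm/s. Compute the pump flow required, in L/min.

Q ≈ 300 L/min

Rod-side annular area A_ann = π/4 × (16.7² − 8.17²) = 166.6 cm^2
Q = A × v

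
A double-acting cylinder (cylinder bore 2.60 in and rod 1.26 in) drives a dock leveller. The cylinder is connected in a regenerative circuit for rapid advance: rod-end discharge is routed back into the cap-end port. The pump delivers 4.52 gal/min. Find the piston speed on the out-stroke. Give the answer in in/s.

In regeneration the rod-end outflow joins the pump flow into the cap end, so the net volume the pump must supply per unit advance equals the rod cross-section area.
Rod cross-section A_rod = π/4 × (1.26 in)² = 1.247 in^2
v = Q_pump / A_rod

v ≈ 14.0 in/s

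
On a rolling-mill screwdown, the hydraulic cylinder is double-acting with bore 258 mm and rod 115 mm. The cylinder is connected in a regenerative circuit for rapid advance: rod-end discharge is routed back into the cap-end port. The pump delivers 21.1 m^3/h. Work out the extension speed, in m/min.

v ≈ 33.9 m/min

In regeneration the rod-end outflow joins the pump flow into the cap end, so the net volume the pump must supply per unit advance equals the rod cross-section area.
Rod cross-section A_rod = π/4 × (115 mm)² = 10390 mm^2
v = Q_pump / A_rod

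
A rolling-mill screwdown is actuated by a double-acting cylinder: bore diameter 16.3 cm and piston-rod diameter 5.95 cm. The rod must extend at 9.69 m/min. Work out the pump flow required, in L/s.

Q ≈ 3.37 L/s

Cap-side area A_cap = π/4 × (16.3 cm)² = 208.7 cm^2
Q = A × v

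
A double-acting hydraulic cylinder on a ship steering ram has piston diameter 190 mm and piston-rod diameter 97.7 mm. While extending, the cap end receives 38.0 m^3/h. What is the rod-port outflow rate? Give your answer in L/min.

Cap-side area A_cap = π/4 × (190 mm)² = 28350 mm^2
Rod-side annular area A_ann = π/4 × (190² − 97.7²) = 20860 mm^2
Piston speed v = Q_in/A_cap; rod-end outflow Q_out = v × A_ann = Q_in × A_ann/A_cap.

Q_out ≈ 466 L/min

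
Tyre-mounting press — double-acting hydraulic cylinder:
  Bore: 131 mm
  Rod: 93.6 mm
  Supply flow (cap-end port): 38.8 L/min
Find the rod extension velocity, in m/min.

v ≈ 2.88 m/min

Cap-side area A_cap = π/4 × (131 mm)² = 13480 mm^2
v = Q / A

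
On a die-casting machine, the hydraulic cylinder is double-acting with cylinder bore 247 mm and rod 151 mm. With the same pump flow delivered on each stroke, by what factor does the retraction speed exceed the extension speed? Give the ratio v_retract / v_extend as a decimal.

v_ret/v_ext ≈ 1.60

Cap-side area A_cap = π/4 × (247 mm)² = 47920 mm^2
Rod-side annular area A_ann = π/4 × (247² − 151²) = 30010 mm^2
For equal Q, v ∝ 1/A, so v_ret/v_ext = A_cap/A_ann.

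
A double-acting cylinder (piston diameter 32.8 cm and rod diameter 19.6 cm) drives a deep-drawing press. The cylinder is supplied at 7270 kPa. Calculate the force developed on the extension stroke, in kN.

F ≈ 614 kN

Cap-side area A_cap = π/4 × (32.8 cm)² = 845.0 cm^2
F = P × A_cap = 7270 kPa × A_cap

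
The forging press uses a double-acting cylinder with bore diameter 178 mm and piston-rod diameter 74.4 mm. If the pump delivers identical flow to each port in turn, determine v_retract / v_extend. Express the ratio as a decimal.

v_ret/v_ext ≈ 1.21

Cap-side area A_cap = π/4 × (178 mm)² = 24880 mm^2
Rod-side annular area A_ann = π/4 × (178² − 74.4²) = 20540 mm^2
For equal Q, v ∝ 1/A, so v_ret/v_ext = A_cap/A_ann.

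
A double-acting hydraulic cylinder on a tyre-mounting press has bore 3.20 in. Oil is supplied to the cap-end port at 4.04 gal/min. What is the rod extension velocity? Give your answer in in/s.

v ≈ 1.93 in/s

Cap-side area A_cap = π/4 × (3.20 in)² = 8.042 in^2
v = Q / A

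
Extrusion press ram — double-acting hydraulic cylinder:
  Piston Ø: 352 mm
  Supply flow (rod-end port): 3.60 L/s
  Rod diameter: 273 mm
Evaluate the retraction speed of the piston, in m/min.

v ≈ 5.57 m/min

Rod-side annular area A_ann = π/4 × (352² − 273²) = 38780 mm^2
Flow into the rod-end port fills the annular volume.
v = Q / A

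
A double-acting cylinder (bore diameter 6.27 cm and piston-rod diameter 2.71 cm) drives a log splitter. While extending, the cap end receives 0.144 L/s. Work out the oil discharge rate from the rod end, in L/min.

Cap-side area A_cap = π/4 × (6.27 cm)² = 30.88 cm^2
Rod-side annular area A_ann = π/4 × (6.27² − 2.71²) = 25.11 cm^2
Piston speed v = Q_in/A_cap; rod-end outflow Q_out = v × A_ann = Q_in × A_ann/A_cap.

Q_out ≈ 7.03 L/min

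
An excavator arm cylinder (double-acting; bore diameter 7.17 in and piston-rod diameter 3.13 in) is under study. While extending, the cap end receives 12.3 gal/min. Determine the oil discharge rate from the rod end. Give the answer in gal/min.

Cap-side area A_cap = π/4 × (7.17 in)² = 40.38 in^2
Rod-side annular area A_ann = π/4 × (7.17² − 3.13²) = 32.68 in^2
Piston speed v = Q_in/A_cap; rod-end outflow Q_out = v × A_ann = Q_in × A_ann/A_cap.

Q_out ≈ 9.96 gal/min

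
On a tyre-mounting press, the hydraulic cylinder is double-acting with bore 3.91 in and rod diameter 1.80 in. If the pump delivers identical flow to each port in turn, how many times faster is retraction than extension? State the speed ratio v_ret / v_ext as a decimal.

Cap-side area A_cap = π/4 × (3.91 in)² = 12.01 in^2
Rod-side annular area A_ann = π/4 × (3.91² − 1.80²) = 9.463 in^2
For equal Q, v ∝ 1/A, so v_ret/v_ext = A_cap/A_ann.

v_ret/v_ext ≈ 1.27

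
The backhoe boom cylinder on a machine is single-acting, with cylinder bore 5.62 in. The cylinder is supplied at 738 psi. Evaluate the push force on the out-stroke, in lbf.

F ≈ 18300 lbf

Cap-side area A_cap = π/4 × (5.62 in)² = 24.81 in^2
F = P × A_cap = 738 psi × A_cap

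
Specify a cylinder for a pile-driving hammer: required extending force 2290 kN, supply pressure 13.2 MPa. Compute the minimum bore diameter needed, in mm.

Extension force acts on the full piston face: F = P × (π/4)D².
D = √(4F / (πP)) = √(4 × 2290 kN / (π × 13.2 MPa))

D ≈ 470 mm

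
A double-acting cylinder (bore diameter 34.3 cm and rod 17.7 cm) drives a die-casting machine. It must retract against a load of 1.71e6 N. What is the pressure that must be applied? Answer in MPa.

P ≈ 25.2 MPa

Rod-side annular area A_ann = π/4 × (34.3² − 17.7²) = 678.0 cm^2
Retraction: pressure acts on the annular area.
P = F / A = 1.71e6 N / A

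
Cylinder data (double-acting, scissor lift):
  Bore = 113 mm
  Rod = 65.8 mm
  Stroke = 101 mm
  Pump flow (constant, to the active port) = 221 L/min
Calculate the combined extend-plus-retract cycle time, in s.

t ≈ 0.457 s

Cap-side area A_cap = π/4 × (113 mm)² = 10030 mm^2
Rod-side annular area A_ann = π/4 × (113² − 65.8²) = 6628 mm^2
t_ext = A_cap·L/Q = 0.2750 s
t_ret = A_ann·L/Q = 0.1818 s
t_cycle = t_ext + t_ret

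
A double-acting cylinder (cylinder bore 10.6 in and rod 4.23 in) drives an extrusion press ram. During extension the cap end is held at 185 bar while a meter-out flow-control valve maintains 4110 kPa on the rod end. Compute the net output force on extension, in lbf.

F ≈ 1.93e5 lbf

Cap-side area A_cap = π/4 × (10.6 in)² = 88.25 in^2
Rod-side annular area A_ann = π/4 × (10.6² − 4.23²) = 74.19 in^2
Net thrust = P_cap·A_cap − P_rod·A_ann = 2.368e5 lbf − 44230 lbf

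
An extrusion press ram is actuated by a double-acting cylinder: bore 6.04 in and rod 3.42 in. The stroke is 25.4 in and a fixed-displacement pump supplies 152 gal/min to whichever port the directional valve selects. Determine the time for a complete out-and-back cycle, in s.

t ≈ 2.09 s

Cap-side area A_cap = π/4 × (6.04 in)² = 28.65 in^2
Rod-side annular area A_ann = π/4 × (6.04² − 3.42²) = 19.47 in^2
t_ext = A_cap·L/Q = 1.244 s
t_ret = A_ann·L/Q = 0.8449 s
t_cycle = t_ext + t_ret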